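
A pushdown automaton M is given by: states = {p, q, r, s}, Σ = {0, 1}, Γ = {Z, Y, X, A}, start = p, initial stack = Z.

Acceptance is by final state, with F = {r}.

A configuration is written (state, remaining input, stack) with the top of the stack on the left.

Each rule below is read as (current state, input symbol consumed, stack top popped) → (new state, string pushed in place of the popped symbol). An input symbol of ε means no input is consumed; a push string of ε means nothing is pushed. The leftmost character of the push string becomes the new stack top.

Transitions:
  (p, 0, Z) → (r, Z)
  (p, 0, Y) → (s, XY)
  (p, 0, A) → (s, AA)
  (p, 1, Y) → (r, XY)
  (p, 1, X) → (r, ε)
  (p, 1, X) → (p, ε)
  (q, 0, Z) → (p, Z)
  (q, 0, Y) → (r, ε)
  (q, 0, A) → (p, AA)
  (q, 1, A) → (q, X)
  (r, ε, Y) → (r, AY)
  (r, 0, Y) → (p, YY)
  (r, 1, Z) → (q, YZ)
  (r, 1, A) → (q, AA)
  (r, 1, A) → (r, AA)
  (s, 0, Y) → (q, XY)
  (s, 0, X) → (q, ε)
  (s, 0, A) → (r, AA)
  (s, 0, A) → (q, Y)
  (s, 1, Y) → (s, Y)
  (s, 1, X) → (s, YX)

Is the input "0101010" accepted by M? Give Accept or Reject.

One accepting computation: (p, 0101010, Z) ⊢ (r, 101010, Z) ⊢ (q, 01010, YZ) ⊢ (r, 1010, Z) ⊢ (q, 010, YZ) ⊢ (r, 10, Z) ⊢ (q, 0, YZ) ⊢ (r, ε, Z)
All input consumed and state r ∈ F.

Accept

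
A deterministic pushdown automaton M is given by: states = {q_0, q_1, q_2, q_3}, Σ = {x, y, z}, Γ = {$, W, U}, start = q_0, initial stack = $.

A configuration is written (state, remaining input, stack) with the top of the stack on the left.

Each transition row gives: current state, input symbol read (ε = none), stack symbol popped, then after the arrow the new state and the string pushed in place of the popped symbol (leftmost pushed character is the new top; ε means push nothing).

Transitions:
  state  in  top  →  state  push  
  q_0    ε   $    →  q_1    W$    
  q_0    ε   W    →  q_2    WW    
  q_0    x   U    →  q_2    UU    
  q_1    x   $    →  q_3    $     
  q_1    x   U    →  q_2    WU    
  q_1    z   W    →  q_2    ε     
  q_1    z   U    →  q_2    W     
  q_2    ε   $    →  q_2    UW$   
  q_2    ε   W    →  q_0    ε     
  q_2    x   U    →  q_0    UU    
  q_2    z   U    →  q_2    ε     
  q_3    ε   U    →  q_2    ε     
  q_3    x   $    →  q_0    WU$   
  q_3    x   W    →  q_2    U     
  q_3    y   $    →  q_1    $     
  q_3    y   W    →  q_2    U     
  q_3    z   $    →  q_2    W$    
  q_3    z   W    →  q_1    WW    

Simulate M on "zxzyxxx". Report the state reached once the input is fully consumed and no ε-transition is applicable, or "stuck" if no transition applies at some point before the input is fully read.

(q_0, zxzyxxx, $)
  ε-move, top $: go to q_1, push W$ → (q_1, zxzyxxx, W$)
  read z, top W: go to q_2, push ε → (q_2, xzyxxx, $)
  ε-move, top $: go to q_2, push UW$ → (q_2, xzyxxx, UW$)
  read x, top U: go to q_0, push UU → (q_0, zyxxx, UUW$)
No transition for (q_0, z, top U); M blocks with input zyxxx remaining.

stuck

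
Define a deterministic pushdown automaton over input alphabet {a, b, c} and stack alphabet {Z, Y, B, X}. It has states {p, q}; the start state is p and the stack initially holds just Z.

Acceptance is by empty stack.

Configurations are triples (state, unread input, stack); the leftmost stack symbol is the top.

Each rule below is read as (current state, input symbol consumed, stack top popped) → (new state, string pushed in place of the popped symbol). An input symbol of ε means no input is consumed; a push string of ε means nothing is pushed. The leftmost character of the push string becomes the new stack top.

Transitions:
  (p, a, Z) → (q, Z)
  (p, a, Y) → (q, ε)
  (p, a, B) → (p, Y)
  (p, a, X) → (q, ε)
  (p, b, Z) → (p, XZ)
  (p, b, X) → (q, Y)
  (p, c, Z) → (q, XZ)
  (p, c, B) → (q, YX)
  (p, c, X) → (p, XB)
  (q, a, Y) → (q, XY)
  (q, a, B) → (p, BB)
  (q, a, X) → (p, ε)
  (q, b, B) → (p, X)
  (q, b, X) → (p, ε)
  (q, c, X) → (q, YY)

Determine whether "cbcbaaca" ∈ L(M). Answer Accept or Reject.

Reject

(p, cbcbaaca, Z)
  read c, top Z: go to q, push XZ → (q, bcbaaca, XZ)
  read b, top X: go to p, push ε → (p, cbaaca, Z)
  read c, top Z: go to q, push XZ → (q, baaca, XZ)
  read b, top X: go to p, push ε → (p, aaca, Z)
  read a, top Z: go to q, push Z → (q, aca, Z)
No transition applies at (q, aca, Z); input not fully consumed.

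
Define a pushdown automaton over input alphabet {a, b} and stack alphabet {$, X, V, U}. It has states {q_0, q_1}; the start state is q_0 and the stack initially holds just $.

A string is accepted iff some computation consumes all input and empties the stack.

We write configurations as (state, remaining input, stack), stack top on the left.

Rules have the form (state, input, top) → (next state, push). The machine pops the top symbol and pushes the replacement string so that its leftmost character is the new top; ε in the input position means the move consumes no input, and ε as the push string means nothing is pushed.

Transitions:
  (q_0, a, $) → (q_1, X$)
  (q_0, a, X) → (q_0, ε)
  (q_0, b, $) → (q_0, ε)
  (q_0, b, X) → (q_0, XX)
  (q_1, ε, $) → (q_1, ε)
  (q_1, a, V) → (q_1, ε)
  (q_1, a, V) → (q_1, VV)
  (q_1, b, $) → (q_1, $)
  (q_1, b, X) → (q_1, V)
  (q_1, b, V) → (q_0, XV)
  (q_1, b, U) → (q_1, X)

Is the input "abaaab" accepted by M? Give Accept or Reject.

Accept

One accepting computation: (q_0, abaaab, $) ⊢ (q_1, baaab, X$) ⊢ (q_1, aaab, V$) ⊢ (q_1, aab, VV$) ⊢ (q_1, ab, V$) ⊢ (q_1, b, $) ⊢ (q_1, ε, $) ⊢ (q_1, ε, ε)
All input consumed and the stack is empty.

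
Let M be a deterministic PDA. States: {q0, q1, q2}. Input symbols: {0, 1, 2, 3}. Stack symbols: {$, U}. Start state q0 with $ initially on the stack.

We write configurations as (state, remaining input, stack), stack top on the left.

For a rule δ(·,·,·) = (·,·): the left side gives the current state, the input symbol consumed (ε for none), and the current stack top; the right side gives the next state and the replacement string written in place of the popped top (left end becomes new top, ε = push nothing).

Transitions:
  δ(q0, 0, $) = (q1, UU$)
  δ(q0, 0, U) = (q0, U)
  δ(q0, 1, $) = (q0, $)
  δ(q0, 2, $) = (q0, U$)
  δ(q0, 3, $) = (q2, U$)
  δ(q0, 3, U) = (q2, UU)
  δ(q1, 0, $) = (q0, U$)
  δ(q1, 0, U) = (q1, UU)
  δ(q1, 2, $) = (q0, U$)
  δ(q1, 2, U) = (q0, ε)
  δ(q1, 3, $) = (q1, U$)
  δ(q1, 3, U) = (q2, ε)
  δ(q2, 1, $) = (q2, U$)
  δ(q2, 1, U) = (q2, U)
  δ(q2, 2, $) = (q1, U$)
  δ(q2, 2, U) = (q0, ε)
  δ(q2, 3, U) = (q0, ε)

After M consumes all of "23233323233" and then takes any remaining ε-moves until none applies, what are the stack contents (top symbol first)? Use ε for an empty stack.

U$

(q0, 23233323233, $) ⊢ (q0, 3233323233, U$) ⊢ (q2, 233323233, UU$) ⊢ (q0, 33323233, U$) ⊢ (q2, 3323233, UU$) ⊢ (q0, 323233, U$) ⊢ (q2, 23233, UU$) ⊢ (q0, 3233, U$) ⊢ (q2, 233, UU$) ⊢ (q0, 33, U$) ⊢ (q2, 3, UU$) ⊢ (q0, ε, U$)
All input consumed in state q0 with stack U$.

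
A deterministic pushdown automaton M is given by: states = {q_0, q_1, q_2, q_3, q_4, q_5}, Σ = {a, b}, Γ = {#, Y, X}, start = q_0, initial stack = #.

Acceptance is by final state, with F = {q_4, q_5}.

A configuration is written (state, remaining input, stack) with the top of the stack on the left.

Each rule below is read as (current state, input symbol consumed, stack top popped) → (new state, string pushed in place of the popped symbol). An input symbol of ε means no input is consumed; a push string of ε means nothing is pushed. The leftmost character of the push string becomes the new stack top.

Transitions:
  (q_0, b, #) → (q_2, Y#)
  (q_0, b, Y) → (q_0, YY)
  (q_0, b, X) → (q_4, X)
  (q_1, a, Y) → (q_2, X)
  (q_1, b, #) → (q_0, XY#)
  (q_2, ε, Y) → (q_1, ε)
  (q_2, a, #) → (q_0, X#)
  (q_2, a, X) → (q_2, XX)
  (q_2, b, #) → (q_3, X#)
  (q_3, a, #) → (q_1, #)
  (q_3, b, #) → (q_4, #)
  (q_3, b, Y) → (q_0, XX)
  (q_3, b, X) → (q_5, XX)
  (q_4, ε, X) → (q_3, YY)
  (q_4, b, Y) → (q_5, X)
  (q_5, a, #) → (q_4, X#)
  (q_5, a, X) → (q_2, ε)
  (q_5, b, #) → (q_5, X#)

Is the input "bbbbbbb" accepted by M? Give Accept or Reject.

Accept

(q_0, bbbbbbb, #)
  read b, top #: go to q_2, push Y# → (q_2, bbbbbb, Y#)
  ε-move, top Y: go to q_1, push ε → (q_1, bbbbbb, #)
  read b, top #: go to q_0, push XY# → (q_0, bbbbb, XY#)
  read b, top X: go to q_4, push X → (q_4, bbbb, XY#)
  ε-move, top X: go to q_3, push YY → (q_3, bbbb, YYY#)
  read b, top Y: go to q_0, push XX → (q_0, bbb, XXYY#)
  read b, top X: go to q_4, push X → (q_4, bb, XXYY#)
  ε-move, top X: go to q_3, push YY → (q_3, bb, YYXYY#)
  read b, top Y: go to q_0, push XX → (q_0, b, XXYXYY#)
  read b, top X: go to q_4, push X → (q_4, ε, XXYXYY#)
All input consumed; state q_4 ∈ F.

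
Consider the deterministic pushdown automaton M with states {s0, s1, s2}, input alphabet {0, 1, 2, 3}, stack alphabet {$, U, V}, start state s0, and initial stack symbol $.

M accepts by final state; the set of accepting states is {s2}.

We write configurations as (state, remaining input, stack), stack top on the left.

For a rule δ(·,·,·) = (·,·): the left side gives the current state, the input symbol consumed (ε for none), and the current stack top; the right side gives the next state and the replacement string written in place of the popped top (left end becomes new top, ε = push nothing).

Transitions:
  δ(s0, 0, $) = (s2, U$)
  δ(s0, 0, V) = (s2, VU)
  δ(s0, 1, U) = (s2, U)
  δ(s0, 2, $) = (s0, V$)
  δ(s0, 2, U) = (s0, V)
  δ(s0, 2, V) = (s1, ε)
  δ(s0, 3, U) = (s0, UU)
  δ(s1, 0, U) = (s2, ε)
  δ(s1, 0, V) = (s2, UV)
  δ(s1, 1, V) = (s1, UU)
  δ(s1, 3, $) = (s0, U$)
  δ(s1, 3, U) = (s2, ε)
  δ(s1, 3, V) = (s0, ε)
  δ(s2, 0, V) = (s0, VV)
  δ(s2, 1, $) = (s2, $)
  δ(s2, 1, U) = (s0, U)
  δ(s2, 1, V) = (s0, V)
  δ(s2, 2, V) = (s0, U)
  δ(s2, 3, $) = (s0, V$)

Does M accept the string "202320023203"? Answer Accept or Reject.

(s0, 202320023203, $) ⊢ (s0, 02320023203, V$) ⊢ (s2, 2320023203, VU$) ⊢ (s0, 320023203, UU$) ⊢ (s0, 20023203, UUU$) ⊢ (s0, 0023203, VUU$) ⊢ (s2, 023203, VUUU$) ⊢ (s0, 23203, VVUUU$) ⊢ (s1, 3203, VUUU$) ⊢ (s0, 203, UUU$) ⊢ (s0, 03, VUU$) ⊢ (s2, 3, VUUU$)
No transition applies at (s2, 3, VUUU$); input not fully consumed.

Reject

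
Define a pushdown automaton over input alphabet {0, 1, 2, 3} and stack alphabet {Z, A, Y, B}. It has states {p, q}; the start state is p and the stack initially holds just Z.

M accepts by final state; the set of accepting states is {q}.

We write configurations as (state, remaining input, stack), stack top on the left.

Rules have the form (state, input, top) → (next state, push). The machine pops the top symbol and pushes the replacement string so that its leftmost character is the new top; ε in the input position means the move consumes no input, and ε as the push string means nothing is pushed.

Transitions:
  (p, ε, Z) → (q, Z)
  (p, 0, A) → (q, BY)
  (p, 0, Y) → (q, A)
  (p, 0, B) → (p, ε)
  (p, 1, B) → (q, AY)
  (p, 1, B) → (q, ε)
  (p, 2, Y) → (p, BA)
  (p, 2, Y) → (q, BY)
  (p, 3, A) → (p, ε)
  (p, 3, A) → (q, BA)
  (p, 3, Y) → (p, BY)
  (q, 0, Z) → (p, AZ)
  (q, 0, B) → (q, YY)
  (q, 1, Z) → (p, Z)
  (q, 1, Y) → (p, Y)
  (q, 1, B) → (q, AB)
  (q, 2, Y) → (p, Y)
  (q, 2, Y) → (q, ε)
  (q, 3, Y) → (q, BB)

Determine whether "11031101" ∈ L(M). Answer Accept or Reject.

Reject

No computation consumes all input and reaches a final state.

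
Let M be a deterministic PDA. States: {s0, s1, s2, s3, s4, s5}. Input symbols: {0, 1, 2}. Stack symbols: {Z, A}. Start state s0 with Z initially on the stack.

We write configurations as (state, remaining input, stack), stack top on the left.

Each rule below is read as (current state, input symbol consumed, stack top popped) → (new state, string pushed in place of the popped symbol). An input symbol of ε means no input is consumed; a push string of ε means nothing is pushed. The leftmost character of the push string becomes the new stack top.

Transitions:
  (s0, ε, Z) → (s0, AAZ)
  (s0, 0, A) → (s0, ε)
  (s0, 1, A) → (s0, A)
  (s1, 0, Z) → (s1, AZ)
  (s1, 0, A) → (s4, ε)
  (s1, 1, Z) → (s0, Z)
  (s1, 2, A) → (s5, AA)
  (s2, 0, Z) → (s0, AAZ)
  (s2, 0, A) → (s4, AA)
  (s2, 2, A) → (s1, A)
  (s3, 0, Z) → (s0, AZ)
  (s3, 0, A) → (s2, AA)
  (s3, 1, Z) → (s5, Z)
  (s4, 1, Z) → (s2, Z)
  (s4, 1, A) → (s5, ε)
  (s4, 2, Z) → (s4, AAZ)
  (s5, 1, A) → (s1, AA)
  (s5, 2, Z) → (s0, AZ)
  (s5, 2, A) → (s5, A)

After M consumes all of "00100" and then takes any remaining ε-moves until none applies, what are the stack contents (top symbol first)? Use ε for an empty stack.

AAZ

(s0, 00100, Z) ⊢ (s0, 00100, AAZ) ⊢ (s0, 0100, AZ) ⊢ (s0, 100, Z) ⊢ (s0, 100, AAZ) ⊢ (s0, 00, AAZ) ⊢ (s0, 0, AZ) ⊢ (s0, ε, Z) ⊢ (s0, ε, AAZ)
All input consumed in state s0 with stack AAZ.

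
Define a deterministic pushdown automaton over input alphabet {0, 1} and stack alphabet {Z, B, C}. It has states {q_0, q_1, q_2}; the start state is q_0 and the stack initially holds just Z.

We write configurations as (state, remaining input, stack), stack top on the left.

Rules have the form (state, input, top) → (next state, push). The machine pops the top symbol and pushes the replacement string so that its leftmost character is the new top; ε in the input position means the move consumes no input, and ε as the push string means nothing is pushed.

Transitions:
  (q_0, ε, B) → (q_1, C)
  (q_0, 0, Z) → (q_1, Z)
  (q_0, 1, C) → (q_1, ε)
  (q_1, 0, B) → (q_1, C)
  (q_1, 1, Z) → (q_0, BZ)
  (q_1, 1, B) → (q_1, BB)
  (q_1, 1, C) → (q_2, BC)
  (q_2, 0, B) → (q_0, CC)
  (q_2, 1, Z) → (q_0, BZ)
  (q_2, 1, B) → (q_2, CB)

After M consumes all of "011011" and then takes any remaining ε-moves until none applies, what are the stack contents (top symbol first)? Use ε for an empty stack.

BCCZ

(q_0, 011011, Z) ⊢ (q_1, 11011, Z) ⊢ (q_0, 1011, BZ) ⊢ (q_1, 1011, CZ) ⊢ (q_2, 011, BCZ) ⊢ (q_0, 11, CCCZ) ⊢ (q_1, 1, CCZ) ⊢ (q_2, ε, BCCZ)
All input consumed in state q_2 with stack BCCZ.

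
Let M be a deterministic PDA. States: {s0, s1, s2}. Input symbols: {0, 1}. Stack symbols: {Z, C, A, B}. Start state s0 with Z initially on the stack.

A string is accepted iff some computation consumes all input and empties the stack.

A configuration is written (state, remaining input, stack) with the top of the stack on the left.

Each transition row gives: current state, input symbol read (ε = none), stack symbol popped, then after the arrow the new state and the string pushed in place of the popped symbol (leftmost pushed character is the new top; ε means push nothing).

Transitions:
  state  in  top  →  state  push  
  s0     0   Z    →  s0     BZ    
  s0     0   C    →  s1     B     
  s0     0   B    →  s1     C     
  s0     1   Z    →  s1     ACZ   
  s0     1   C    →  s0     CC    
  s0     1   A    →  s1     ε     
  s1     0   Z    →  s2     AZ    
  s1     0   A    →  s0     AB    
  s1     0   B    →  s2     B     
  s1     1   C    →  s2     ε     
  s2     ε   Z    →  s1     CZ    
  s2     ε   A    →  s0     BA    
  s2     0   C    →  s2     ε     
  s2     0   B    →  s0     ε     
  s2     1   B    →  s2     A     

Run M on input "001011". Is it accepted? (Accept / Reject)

Reject

(s0, 001011, Z) ⊢ (s0, 01011, BZ) ⊢ (s1, 1011, CZ) ⊢ (s2, 011, Z) ⊢ (s1, 011, CZ)
No transition applies at (s1, 011, CZ); input not fully consumed.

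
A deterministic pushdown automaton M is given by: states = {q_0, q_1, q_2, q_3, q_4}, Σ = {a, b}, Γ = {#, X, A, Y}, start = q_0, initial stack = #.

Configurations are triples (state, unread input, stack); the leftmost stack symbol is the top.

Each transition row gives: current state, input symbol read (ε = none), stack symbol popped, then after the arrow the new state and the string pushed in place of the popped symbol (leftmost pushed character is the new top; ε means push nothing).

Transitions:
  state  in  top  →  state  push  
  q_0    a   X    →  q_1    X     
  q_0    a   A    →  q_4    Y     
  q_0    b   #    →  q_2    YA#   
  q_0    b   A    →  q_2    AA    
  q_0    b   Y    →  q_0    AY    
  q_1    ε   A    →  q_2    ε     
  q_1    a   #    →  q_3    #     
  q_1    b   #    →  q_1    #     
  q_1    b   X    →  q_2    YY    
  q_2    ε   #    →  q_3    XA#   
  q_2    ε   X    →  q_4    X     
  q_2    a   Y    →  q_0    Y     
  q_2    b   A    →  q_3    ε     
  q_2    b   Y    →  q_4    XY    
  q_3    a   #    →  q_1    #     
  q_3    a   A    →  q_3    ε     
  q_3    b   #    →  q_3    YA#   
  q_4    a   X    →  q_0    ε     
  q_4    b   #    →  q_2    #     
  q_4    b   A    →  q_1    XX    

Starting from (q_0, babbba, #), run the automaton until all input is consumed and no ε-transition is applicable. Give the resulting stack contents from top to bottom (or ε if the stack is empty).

YA#

(q_0, babbba, #)
  read b, top #: go to q_2, push YA# → (q_2, abbba, YA#)
  read a, top Y: go to q_0, push Y → (q_0, bbba, YA#)
  read b, top Y: go to q_0, push AY → (q_0, bba, AYA#)
  read b, top A: go to q_2, push AA → (q_2, ba, AAYA#)
  read b, top A: go to q_3, push ε → (q_3, a, AYA#)
  read a, top A: go to q_3, push ε → (q_3, ε, YA#)
All input consumed in state q_3 with stack YA#.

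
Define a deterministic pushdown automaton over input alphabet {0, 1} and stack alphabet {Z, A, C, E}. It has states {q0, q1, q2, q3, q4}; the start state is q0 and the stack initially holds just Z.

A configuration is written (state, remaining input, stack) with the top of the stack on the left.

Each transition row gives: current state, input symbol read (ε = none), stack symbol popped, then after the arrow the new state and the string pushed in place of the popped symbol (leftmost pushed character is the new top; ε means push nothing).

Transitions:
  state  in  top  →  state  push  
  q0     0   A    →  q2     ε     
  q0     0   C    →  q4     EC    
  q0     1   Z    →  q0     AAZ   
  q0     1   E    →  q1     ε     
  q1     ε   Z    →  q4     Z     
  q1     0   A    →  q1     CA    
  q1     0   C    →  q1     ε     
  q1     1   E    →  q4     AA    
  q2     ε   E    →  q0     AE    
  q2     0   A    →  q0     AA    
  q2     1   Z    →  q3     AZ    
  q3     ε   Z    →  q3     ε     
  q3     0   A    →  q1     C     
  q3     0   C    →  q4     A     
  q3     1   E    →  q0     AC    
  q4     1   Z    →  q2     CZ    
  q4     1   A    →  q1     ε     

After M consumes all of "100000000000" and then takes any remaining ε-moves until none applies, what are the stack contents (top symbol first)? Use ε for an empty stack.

(q0, 100000000000, Z)
  read 1, top Z: go to q0, push AAZ → (q0, 00000000000, AAZ)
  read 0, top A: go to q2, push ε → (q2, 0000000000, AZ)
  read 0, top A: go to q0, push AA → (q0, 000000000, AAZ)
  read 0, top A: go to q2, push ε → (q2, 00000000, AZ)
  read 0, top A: go to q0, push AA → (q0, 0000000, AAZ)
  read 0, top A: go to q2, push ε → (q2, 000000, AZ)
  read 0, top A: go to q0, push AA → (q0, 00000, AAZ)
  read 0, top A: go to q2, push ε → (q2, 0000, AZ)
  read 0, top A: go to q0, push AA → (q0, 000, AAZ)
  read 0, top A: go to q2, push ε → (q2, 00, AZ)
  read 0, top A: go to q0, push AA → (q0, 0, AAZ)
  read 0, top A: go to q2, push ε → (q2, ε, AZ)
All input consumed in state q2 with stack AZ.

AZ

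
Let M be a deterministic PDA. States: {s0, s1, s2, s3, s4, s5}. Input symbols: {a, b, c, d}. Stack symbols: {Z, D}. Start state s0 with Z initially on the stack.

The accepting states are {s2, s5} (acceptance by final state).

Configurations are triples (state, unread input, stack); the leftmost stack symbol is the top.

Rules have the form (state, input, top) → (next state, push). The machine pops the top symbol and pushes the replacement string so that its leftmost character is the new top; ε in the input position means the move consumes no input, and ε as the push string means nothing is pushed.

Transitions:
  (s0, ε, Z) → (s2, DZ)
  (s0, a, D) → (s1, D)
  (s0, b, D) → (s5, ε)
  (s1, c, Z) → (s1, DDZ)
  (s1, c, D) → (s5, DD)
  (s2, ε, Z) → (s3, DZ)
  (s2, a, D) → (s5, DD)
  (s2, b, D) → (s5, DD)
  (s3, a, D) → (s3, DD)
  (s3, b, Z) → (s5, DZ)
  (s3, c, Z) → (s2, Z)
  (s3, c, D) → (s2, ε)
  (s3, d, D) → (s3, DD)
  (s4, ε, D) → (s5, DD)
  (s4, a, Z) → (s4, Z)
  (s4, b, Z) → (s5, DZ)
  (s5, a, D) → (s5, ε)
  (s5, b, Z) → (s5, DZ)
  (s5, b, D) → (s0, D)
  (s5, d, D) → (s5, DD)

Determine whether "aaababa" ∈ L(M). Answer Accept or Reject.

(s0, aaababa, Z) ⊢ (s2, aaababa, DZ) ⊢ (s5, aababa, DDZ) ⊢ (s5, ababa, DZ) ⊢ (s5, baba, Z) ⊢ (s5, aba, DZ) ⊢ (s5, ba, Z) ⊢ (s5, a, DZ) ⊢ (s5, ε, Z)
All input consumed; state s5 ∈ F.

Accept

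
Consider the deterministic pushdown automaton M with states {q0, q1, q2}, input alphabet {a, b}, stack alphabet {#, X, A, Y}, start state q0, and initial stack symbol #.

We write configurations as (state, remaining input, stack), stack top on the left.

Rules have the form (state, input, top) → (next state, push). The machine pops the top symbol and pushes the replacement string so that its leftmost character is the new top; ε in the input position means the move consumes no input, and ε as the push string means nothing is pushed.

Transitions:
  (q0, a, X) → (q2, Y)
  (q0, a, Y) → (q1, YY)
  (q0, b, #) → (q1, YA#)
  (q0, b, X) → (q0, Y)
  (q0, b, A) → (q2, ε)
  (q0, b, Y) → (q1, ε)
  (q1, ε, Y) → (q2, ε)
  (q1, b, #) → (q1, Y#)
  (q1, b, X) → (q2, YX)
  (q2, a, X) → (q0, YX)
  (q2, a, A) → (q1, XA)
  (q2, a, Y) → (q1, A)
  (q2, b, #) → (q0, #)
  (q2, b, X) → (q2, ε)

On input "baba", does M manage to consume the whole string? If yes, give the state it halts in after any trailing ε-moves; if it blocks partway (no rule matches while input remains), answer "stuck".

q1

(q0, baba, #)
  read b, top #: go to q1, push YA# → (q1, aba, YA#)
  ε-move, top Y: go to q2, push ε → (q2, aba, A#)
  read a, top A: go to q1, push XA → (q1, ba, XA#)
  read b, top X: go to q2, push YX → (q2, a, YXA#)
  read a, top Y: go to q1, push A → (q1, ε, AXA#)
All input consumed; M is in state q1.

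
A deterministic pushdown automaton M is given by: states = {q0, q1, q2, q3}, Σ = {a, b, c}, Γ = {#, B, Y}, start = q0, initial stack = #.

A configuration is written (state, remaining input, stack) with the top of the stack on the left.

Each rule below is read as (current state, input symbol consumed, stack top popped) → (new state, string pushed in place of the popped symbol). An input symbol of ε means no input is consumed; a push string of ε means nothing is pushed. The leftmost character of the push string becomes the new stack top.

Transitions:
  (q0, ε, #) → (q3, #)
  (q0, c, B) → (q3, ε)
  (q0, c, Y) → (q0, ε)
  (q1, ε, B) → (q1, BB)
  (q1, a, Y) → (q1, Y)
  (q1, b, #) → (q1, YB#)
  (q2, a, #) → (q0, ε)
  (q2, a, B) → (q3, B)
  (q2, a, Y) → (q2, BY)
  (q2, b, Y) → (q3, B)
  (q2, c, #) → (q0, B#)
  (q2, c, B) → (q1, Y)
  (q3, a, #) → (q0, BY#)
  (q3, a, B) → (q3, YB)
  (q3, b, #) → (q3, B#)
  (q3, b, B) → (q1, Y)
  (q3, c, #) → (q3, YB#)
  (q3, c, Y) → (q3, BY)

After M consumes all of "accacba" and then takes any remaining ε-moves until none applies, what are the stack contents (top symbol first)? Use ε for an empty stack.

(q0, accacba, #)
  ε-move, top #: go to q3, push # → (q3, accacba, #)
  read a, top #: go to q0, push BY# → (q0, ccacba, BY#)
  read c, top B: go to q3, push ε → (q3, cacba, Y#)
  read c, top Y: go to q3, push BY → (q3, acba, BY#)
  read a, top B: go to q3, push YB → (q3, cba, YBY#)
  read c, top Y: go to q3, push BY → (q3, ba, BYBY#)
  read b, top B: go to q1, push Y → (q1, a, YYBY#)
  read a, top Y: go to q1, push Y → (q1, ε, YYBY#)
All input consumed in state q1 with stack YYBY#.

YYBY#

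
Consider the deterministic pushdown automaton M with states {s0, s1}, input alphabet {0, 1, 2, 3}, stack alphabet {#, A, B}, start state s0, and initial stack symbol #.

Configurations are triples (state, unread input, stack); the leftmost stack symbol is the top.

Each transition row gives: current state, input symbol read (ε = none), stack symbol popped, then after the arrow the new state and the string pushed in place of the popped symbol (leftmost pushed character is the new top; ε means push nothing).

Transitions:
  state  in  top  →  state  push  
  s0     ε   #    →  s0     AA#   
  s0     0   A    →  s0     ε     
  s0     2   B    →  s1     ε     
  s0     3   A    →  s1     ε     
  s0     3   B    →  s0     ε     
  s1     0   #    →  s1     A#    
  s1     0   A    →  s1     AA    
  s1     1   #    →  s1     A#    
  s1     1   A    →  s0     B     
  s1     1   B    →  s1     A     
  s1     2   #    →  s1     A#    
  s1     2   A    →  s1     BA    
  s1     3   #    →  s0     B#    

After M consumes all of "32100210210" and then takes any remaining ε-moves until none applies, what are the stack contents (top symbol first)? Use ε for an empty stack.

AAAAAAAA#

(s0, 32100210210, #) ⊢ (s0, 32100210210, AA#) ⊢ (s1, 2100210210, A#) ⊢ (s1, 100210210, BA#) ⊢ (s1, 00210210, AA#) ⊢ (s1, 0210210, AAA#) ⊢ (s1, 210210, AAAA#) ⊢ (s1, 10210, BAAAA#) ⊢ (s1, 0210, AAAAA#) ⊢ (s1, 210, AAAAAA#) ⊢ (s1, 10, BAAAAAA#) ⊢ (s1, 0, AAAAAAA#) ⊢ (s1, ε, AAAAAAAA#)
All input consumed in state s1 with stack AAAAAAAA#.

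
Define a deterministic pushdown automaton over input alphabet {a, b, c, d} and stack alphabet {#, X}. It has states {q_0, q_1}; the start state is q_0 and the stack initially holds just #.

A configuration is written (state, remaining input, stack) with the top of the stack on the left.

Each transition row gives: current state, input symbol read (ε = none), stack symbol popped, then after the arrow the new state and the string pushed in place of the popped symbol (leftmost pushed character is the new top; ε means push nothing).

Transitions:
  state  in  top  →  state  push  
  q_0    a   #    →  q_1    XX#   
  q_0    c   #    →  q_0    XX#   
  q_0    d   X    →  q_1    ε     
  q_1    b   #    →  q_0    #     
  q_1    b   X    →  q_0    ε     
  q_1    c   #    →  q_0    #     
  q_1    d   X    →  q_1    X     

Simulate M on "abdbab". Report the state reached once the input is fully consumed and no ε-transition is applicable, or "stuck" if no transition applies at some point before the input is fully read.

(q_0, abdbab, #)
  read a, top #: go to q_1, push XX# → (q_1, bdbab, XX#)
  read b, top X: go to q_0, push ε → (q_0, dbab, X#)
  read d, top X: go to q_1, push ε → (q_1, bab, #)
  read b, top #: go to q_0, push # → (q_0, ab, #)
  read a, top #: go to q_1, push XX# → (q_1, b, XX#)
  read b, top X: go to q_0, push ε → (q_0, ε, X#)
All input consumed; M is in state q_0.

q_0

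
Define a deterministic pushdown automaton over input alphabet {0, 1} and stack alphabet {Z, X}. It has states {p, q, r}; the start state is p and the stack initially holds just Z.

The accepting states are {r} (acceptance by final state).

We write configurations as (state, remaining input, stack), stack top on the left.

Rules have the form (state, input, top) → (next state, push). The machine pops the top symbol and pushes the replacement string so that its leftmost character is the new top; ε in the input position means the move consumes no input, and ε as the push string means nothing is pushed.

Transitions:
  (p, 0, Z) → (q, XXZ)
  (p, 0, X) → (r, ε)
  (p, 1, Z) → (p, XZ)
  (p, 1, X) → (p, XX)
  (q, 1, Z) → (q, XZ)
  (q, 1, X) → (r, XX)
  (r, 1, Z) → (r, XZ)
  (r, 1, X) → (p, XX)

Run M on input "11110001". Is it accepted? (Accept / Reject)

Reject

(p, 11110001, Z)
  read 1, top Z: go to p, push XZ → (p, 1110001, XZ)
  read 1, top X: go to p, push XX → (p, 110001, XXZ)
  read 1, top X: go to p, push XX → (p, 10001, XXXZ)
  read 1, top X: go to p, push XX → (p, 0001, XXXXZ)
  read 0, top X: go to r, push ε → (r, 001, XXXZ)
No transition applies at (r, 001, XXXZ); input not fully consumed.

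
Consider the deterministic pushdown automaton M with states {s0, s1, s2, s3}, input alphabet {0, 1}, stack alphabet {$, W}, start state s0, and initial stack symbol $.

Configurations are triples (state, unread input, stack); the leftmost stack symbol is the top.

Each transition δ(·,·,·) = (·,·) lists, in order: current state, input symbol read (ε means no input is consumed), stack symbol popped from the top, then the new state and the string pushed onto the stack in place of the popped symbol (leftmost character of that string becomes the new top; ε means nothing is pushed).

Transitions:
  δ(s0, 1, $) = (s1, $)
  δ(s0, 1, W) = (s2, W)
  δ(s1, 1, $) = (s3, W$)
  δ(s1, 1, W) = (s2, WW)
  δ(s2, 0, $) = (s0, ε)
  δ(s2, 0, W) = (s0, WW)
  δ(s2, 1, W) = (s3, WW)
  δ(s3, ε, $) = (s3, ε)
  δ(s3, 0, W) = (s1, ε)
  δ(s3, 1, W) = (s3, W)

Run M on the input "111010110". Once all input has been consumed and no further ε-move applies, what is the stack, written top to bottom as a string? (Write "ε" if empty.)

(s0, 111010110, $)
  read 1, top $: go to s1, push $ → (s1, 11010110, $)
  read 1, top $: go to s3, push W$ → (s3, 1010110, W$)
  read 1, top W: go to s3, push W → (s3, 010110, W$)
  read 0, top W: go to s1, push ε → (s1, 10110, $)
  read 1, top $: go to s3, push W$ → (s3, 0110, W$)
  read 0, top W: go to s1, push ε → (s1, 110, $)
  read 1, top $: go to s3, push W$ → (s3, 10, W$)
  read 1, top W: go to s3, push W → (s3, 0, W$)
  read 0, top W: go to s1, push ε → (s1, ε, $)
All input consumed in state s1 with stack $.

$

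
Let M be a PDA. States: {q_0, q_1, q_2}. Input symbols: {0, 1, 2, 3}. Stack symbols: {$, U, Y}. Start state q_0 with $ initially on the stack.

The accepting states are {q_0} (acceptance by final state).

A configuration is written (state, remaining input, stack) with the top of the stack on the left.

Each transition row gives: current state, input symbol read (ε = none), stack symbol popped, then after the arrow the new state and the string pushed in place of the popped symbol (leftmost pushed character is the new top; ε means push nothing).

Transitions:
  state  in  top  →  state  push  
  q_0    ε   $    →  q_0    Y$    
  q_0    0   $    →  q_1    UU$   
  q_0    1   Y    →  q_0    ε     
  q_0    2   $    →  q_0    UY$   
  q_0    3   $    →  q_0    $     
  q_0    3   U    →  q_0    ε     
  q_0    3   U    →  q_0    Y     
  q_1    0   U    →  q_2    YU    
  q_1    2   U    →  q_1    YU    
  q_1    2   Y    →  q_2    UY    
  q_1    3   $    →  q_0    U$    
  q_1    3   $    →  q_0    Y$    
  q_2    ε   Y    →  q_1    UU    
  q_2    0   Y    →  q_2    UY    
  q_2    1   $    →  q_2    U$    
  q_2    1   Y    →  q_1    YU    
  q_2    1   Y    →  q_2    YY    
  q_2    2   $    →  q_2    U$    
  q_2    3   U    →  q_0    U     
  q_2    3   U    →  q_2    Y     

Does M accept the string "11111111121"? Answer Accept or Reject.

No computation consumes all input and reaches a final state.

Reject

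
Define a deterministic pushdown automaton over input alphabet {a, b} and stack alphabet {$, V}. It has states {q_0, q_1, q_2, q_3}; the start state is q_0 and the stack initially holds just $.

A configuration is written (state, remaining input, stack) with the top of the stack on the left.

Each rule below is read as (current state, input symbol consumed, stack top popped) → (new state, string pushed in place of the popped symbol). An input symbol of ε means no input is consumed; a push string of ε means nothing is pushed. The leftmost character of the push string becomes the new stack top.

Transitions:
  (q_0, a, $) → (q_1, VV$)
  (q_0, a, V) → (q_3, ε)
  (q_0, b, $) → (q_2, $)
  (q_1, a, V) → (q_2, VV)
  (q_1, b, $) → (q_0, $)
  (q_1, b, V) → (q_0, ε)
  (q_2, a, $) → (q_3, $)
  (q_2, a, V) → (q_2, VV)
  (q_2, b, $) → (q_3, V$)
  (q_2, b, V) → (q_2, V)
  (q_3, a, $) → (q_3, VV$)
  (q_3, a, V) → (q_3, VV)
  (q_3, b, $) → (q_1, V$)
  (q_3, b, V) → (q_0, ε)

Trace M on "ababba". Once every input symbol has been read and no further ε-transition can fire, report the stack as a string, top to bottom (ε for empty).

(q_0, ababba, $)
  read a, top $: go to q_1, push VV$ → (q_1, babba, VV$)
  read b, top V: go to q_0, push ε → (q_0, abba, V$)
  read a, top V: go to q_3, push ε → (q_3, bba, $)
  read b, top $: go to q_1, push V$ → (q_1, ba, V$)
  read b, top V: go to q_0, push ε → (q_0, a, $)
  read a, top $: go to q_1, push VV$ → (q_1, ε, VV$)
All input consumed in state q_1 with stack VV$.

VV$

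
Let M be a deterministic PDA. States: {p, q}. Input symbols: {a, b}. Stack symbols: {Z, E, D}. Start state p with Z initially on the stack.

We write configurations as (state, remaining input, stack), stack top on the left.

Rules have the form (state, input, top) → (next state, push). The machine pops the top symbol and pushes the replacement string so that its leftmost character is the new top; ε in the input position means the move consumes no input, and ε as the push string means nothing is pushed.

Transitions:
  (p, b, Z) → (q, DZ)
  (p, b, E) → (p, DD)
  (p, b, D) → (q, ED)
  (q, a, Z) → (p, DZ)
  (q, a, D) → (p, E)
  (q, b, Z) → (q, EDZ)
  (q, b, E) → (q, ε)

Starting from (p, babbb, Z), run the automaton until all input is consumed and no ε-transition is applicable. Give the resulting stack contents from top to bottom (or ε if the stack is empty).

DDZ

(p, babbb, Z) ⊢ (q, abbb, DZ) ⊢ (p, bbb, EZ) ⊢ (p, bb, DDZ) ⊢ (q, b, EDDZ) ⊢ (q, ε, DDZ)
All input consumed in state q with stack DDZ.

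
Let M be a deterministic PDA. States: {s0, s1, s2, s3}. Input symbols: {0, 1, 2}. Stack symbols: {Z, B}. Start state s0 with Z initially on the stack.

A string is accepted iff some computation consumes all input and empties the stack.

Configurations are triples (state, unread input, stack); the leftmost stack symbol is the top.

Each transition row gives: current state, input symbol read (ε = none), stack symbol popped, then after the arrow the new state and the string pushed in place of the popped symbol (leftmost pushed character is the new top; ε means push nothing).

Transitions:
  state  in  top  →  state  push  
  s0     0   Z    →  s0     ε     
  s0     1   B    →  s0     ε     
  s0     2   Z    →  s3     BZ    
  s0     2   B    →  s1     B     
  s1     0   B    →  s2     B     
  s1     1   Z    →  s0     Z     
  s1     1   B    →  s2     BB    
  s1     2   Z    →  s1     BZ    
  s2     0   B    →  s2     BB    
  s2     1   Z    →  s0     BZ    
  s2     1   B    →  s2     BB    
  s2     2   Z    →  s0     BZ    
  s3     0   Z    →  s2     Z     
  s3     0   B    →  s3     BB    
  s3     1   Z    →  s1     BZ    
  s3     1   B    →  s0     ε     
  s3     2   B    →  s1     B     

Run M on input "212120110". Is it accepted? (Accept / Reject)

(s0, 212120110, Z)
  read 2, top Z: go to s3, push BZ → (s3, 12120110, BZ)
  read 1, top B: go to s0, push ε → (s0, 2120110, Z)
  read 2, top Z: go to s3, push BZ → (s3, 120110, BZ)
  read 1, top B: go to s0, push ε → (s0, 20110, Z)
  read 2, top Z: go to s3, push BZ → (s3, 0110, BZ)
  read 0, top B: go to s3, push BB → (s3, 110, BBZ)
  read 1, top B: go to s0, push ε → (s0, 10, BZ)
  read 1, top B: go to s0, push ε → (s0, 0, Z)
  read 0, top Z: go to s0, push ε → (s0, ε, ε)
All input consumed and the stack is empty.

Accept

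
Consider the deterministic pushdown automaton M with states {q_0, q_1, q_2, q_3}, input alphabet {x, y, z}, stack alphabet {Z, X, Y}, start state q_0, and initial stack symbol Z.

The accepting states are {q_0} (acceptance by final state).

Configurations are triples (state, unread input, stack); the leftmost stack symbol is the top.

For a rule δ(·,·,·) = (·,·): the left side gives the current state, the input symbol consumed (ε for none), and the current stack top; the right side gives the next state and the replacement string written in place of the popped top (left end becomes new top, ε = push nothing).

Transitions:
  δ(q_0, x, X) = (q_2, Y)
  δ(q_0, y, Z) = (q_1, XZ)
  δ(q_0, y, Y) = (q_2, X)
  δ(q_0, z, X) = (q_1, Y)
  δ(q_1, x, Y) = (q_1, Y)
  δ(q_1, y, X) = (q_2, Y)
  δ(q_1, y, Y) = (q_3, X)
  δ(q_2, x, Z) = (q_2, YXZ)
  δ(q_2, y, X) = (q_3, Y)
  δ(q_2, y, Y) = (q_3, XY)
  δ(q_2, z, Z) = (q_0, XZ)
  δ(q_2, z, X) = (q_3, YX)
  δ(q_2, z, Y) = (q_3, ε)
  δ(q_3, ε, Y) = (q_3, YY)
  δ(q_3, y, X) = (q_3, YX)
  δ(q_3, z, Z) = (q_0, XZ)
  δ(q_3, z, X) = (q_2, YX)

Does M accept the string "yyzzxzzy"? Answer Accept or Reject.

Reject

(q_0, yyzzxzzy, Z)
  read y, top Z: go to q_1, push XZ → (q_1, yzzxzzy, XZ)
  read y, top X: go to q_2, push Y → (q_2, zzxzzy, YZ)
  read z, top Y: go to q_3, push ε → (q_3, zxzzy, Z)
  read z, top Z: go to q_0, push XZ → (q_0, xzzy, XZ)
  read x, top X: go to q_2, push Y → (q_2, zzy, YZ)
  read z, top Y: go to q_3, push ε → (q_3, zy, Z)
  read z, top Z: go to q_0, push XZ → (q_0, y, XZ)
No transition applies at (q_0, y, XZ); input not fully consumed.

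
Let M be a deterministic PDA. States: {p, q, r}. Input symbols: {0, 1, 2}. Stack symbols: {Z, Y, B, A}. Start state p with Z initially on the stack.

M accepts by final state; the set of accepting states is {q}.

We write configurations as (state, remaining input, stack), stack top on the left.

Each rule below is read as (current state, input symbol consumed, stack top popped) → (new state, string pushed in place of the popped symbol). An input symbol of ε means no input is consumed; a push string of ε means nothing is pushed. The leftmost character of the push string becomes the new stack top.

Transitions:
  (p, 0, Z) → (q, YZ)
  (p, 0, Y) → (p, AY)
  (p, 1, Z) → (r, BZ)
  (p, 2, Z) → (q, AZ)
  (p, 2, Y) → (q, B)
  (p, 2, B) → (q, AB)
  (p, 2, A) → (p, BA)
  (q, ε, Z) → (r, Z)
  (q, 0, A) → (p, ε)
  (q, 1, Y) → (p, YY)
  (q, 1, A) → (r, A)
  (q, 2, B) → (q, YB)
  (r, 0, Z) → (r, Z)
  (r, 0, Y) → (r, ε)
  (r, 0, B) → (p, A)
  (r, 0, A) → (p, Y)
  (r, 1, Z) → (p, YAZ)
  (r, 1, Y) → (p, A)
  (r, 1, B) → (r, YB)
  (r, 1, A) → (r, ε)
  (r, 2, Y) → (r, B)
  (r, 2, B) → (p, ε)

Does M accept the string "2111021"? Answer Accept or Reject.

(p, 2111021, Z)
  read 2, top Z: go to q, push AZ → (q, 111021, AZ)
  read 1, top A: go to r, push A → (r, 11021, AZ)
  read 1, top A: go to r, push ε → (r, 1021, Z)
  read 1, top Z: go to p, push YAZ → (p, 021, YAZ)
  read 0, top Y: go to p, push AY → (p, 21, AYAZ)
  read 2, top A: go to p, push BA → (p, 1, BAYAZ)
No transition applies at (p, 1, BAYAZ); input not fully consumed.

Reject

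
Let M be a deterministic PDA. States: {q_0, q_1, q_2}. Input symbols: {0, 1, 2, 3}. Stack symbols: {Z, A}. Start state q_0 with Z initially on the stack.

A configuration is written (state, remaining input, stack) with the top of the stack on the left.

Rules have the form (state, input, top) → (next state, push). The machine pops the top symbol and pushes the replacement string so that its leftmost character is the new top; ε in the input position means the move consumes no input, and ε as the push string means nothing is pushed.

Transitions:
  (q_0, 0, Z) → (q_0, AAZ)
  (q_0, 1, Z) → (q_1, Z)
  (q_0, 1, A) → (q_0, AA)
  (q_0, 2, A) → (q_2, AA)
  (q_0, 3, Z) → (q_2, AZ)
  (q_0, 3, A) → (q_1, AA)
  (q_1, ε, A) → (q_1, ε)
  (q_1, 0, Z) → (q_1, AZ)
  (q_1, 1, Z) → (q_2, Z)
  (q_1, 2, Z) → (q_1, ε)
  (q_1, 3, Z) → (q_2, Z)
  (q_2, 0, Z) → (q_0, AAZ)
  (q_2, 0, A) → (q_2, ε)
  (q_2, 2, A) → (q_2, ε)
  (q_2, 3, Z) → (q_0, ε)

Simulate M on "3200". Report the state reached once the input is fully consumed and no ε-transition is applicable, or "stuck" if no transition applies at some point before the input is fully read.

(q_0, 3200, Z)
  read 3, top Z: go to q_2, push AZ → (q_2, 200, AZ)
  read 2, top A: go to q_2, push ε → (q_2, 00, Z)
  read 0, top Z: go to q_0, push AAZ → (q_0, 0, AAZ)
No transition for (q_0, 0, top A); M blocks with input 0 remaining.

stuck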